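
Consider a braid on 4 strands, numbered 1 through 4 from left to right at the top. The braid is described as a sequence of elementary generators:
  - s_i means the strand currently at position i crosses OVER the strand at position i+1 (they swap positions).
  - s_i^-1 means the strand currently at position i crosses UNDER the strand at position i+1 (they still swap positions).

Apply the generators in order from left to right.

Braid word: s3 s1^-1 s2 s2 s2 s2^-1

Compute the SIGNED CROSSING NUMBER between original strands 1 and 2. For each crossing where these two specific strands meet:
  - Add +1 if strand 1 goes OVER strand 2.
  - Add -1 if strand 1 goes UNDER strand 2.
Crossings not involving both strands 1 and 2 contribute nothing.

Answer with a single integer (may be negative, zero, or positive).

Answer: -1

Derivation:
Gen 1: crossing 3x4. Both 1&2? no. Sum: 0
Gen 2: 1 under 2. Both 1&2? yes. Contrib: -1. Sum: -1
Gen 3: crossing 1x4. Both 1&2? no. Sum: -1
Gen 4: crossing 4x1. Both 1&2? no. Sum: -1
Gen 5: crossing 1x4. Both 1&2? no. Sum: -1
Gen 6: crossing 4x1. Both 1&2? no. Sum: -1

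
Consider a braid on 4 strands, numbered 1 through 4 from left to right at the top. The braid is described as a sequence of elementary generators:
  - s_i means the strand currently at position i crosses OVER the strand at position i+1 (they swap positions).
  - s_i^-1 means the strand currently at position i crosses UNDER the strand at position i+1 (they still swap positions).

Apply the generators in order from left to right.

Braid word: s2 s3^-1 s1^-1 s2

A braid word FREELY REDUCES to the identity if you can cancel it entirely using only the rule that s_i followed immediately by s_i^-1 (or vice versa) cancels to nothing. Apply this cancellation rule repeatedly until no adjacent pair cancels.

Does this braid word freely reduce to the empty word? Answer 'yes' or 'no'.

Answer: no

Derivation:
Gen 1 (s2): push. Stack: [s2]
Gen 2 (s3^-1): push. Stack: [s2 s3^-1]
Gen 3 (s1^-1): push. Stack: [s2 s3^-1 s1^-1]
Gen 4 (s2): push. Stack: [s2 s3^-1 s1^-1 s2]
Reduced word: s2 s3^-1 s1^-1 s2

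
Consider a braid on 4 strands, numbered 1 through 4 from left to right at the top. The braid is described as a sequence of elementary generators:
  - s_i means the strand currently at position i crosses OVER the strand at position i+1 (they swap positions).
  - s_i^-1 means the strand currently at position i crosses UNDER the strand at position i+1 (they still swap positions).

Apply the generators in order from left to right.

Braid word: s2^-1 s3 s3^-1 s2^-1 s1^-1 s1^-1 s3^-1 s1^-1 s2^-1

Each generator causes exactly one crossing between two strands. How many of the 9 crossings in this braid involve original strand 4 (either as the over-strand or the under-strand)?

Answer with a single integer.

Gen 1: crossing 2x3. Involves strand 4? no. Count so far: 0
Gen 2: crossing 2x4. Involves strand 4? yes. Count so far: 1
Gen 3: crossing 4x2. Involves strand 4? yes. Count so far: 2
Gen 4: crossing 3x2. Involves strand 4? no. Count so far: 2
Gen 5: crossing 1x2. Involves strand 4? no. Count so far: 2
Gen 6: crossing 2x1. Involves strand 4? no. Count so far: 2
Gen 7: crossing 3x4. Involves strand 4? yes. Count so far: 3
Gen 8: crossing 1x2. Involves strand 4? no. Count so far: 3
Gen 9: crossing 1x4. Involves strand 4? yes. Count so far: 4

Answer: 4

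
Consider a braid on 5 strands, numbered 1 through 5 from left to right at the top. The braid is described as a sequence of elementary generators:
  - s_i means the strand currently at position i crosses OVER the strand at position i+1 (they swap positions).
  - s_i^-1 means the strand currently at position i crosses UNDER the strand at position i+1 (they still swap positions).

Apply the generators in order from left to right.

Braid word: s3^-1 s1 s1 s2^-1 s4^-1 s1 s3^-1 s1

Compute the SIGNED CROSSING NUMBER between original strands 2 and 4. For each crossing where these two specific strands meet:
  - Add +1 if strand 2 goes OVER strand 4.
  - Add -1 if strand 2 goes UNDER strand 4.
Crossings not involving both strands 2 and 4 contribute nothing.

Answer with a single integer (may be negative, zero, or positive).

Gen 1: crossing 3x4. Both 2&4? no. Sum: 0
Gen 2: crossing 1x2. Both 2&4? no. Sum: 0
Gen 3: crossing 2x1. Both 2&4? no. Sum: 0
Gen 4: 2 under 4. Both 2&4? yes. Contrib: -1. Sum: -1
Gen 5: crossing 3x5. Both 2&4? no. Sum: -1
Gen 6: crossing 1x4. Both 2&4? no. Sum: -1
Gen 7: crossing 2x5. Both 2&4? no. Sum: -1
Gen 8: crossing 4x1. Both 2&4? no. Sum: -1

Answer: -1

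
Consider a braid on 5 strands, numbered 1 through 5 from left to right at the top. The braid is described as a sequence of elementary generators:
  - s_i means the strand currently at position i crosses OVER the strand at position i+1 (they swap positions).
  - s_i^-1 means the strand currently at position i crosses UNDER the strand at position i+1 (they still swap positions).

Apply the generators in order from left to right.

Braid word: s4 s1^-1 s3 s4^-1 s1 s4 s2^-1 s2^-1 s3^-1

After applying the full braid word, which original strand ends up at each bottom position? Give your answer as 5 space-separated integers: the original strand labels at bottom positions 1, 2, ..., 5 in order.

Answer: 1 2 3 5 4

Derivation:
Gen 1 (s4): strand 4 crosses over strand 5. Perm now: [1 2 3 5 4]
Gen 2 (s1^-1): strand 1 crosses under strand 2. Perm now: [2 1 3 5 4]
Gen 3 (s3): strand 3 crosses over strand 5. Perm now: [2 1 5 3 4]
Gen 4 (s4^-1): strand 3 crosses under strand 4. Perm now: [2 1 5 4 3]
Gen 5 (s1): strand 2 crosses over strand 1. Perm now: [1 2 5 4 3]
Gen 6 (s4): strand 4 crosses over strand 3. Perm now: [1 2 5 3 4]
Gen 7 (s2^-1): strand 2 crosses under strand 5. Perm now: [1 5 2 3 4]
Gen 8 (s2^-1): strand 5 crosses under strand 2. Perm now: [1 2 5 3 4]
Gen 9 (s3^-1): strand 5 crosses under strand 3. Perm now: [1 2 3 5 4]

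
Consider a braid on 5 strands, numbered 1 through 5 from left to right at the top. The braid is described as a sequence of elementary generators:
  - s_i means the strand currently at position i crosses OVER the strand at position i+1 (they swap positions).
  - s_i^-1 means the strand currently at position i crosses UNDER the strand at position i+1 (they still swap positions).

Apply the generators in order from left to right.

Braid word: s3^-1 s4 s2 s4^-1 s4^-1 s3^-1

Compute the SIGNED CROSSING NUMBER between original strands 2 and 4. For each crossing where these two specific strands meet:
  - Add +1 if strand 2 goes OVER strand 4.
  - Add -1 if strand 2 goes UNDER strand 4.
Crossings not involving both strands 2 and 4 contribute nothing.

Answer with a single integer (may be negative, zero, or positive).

Gen 1: crossing 3x4. Both 2&4? no. Sum: 0
Gen 2: crossing 3x5. Both 2&4? no. Sum: 0
Gen 3: 2 over 4. Both 2&4? yes. Contrib: +1. Sum: 1
Gen 4: crossing 5x3. Both 2&4? no. Sum: 1
Gen 5: crossing 3x5. Both 2&4? no. Sum: 1
Gen 6: crossing 2x5. Both 2&4? no. Sum: 1

Answer: 1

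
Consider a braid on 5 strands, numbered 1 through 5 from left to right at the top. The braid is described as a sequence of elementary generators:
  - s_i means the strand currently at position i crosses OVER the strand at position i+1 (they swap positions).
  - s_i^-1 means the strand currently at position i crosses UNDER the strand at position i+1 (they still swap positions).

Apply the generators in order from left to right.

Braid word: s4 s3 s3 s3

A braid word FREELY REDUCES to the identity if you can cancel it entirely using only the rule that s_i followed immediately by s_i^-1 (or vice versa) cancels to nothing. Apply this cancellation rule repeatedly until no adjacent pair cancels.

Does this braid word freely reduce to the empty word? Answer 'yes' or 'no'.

Gen 1 (s4): push. Stack: [s4]
Gen 2 (s3): push. Stack: [s4 s3]
Gen 3 (s3): push. Stack: [s4 s3 s3]
Gen 4 (s3): push. Stack: [s4 s3 s3 s3]
Reduced word: s4 s3 s3 s3

Answer: no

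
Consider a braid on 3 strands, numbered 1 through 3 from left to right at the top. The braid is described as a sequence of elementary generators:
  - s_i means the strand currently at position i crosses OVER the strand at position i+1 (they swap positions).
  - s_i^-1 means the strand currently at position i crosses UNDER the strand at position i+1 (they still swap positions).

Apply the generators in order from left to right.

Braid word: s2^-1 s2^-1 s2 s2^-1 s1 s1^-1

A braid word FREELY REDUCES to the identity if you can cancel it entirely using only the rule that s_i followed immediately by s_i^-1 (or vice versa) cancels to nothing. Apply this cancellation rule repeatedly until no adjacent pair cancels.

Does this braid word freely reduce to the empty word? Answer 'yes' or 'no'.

Answer: no

Derivation:
Gen 1 (s2^-1): push. Stack: [s2^-1]
Gen 2 (s2^-1): push. Stack: [s2^-1 s2^-1]
Gen 3 (s2): cancels prior s2^-1. Stack: [s2^-1]
Gen 4 (s2^-1): push. Stack: [s2^-1 s2^-1]
Gen 5 (s1): push. Stack: [s2^-1 s2^-1 s1]
Gen 6 (s1^-1): cancels prior s1. Stack: [s2^-1 s2^-1]
Reduced word: s2^-1 s2^-1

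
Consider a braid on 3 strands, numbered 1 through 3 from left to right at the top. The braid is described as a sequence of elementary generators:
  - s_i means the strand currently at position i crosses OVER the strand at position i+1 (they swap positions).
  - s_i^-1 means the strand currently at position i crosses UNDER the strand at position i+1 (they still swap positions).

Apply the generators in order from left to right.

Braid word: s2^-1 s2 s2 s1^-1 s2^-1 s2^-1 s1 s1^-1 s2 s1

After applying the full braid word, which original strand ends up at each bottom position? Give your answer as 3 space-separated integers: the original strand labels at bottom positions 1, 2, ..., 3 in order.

Gen 1 (s2^-1): strand 2 crosses under strand 3. Perm now: [1 3 2]
Gen 2 (s2): strand 3 crosses over strand 2. Perm now: [1 2 3]
Gen 3 (s2): strand 2 crosses over strand 3. Perm now: [1 3 2]
Gen 4 (s1^-1): strand 1 crosses under strand 3. Perm now: [3 1 2]
Gen 5 (s2^-1): strand 1 crosses under strand 2. Perm now: [3 2 1]
Gen 6 (s2^-1): strand 2 crosses under strand 1. Perm now: [3 1 2]
Gen 7 (s1): strand 3 crosses over strand 1. Perm now: [1 3 2]
Gen 8 (s1^-1): strand 1 crosses under strand 3. Perm now: [3 1 2]
Gen 9 (s2): strand 1 crosses over strand 2. Perm now: [3 2 1]
Gen 10 (s1): strand 3 crosses over strand 2. Perm now: [2 3 1]

Answer: 2 3 1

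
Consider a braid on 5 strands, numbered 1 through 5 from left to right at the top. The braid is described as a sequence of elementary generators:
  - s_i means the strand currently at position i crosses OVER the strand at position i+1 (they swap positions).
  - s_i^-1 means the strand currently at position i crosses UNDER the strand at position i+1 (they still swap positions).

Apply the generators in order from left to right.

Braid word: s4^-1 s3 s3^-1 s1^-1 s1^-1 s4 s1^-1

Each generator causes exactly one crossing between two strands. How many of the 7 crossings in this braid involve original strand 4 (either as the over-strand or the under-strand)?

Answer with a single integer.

Answer: 2

Derivation:
Gen 1: crossing 4x5. Involves strand 4? yes. Count so far: 1
Gen 2: crossing 3x5. Involves strand 4? no. Count so far: 1
Gen 3: crossing 5x3. Involves strand 4? no. Count so far: 1
Gen 4: crossing 1x2. Involves strand 4? no. Count so far: 1
Gen 5: crossing 2x1. Involves strand 4? no. Count so far: 1
Gen 6: crossing 5x4. Involves strand 4? yes. Count so far: 2
Gen 7: crossing 1x2. Involves strand 4? no. Count so far: 2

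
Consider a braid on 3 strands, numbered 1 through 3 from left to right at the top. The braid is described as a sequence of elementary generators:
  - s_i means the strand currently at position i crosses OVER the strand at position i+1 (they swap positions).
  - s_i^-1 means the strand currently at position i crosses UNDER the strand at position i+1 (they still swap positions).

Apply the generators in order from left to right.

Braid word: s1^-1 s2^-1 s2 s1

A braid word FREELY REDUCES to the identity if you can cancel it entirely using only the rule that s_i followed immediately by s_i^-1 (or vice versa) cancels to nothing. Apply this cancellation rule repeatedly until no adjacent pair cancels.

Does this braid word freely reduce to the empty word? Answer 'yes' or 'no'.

Answer: yes

Derivation:
Gen 1 (s1^-1): push. Stack: [s1^-1]
Gen 2 (s2^-1): push. Stack: [s1^-1 s2^-1]
Gen 3 (s2): cancels prior s2^-1. Stack: [s1^-1]
Gen 4 (s1): cancels prior s1^-1. Stack: []
Reduced word: (empty)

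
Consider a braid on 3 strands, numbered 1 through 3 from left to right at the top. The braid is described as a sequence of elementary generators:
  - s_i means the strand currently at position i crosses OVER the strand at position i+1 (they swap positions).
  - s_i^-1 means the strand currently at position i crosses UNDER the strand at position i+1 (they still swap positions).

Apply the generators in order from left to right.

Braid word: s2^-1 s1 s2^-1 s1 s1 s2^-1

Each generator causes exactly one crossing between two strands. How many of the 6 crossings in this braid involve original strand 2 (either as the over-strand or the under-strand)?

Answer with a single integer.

Gen 1: crossing 2x3. Involves strand 2? yes. Count so far: 1
Gen 2: crossing 1x3. Involves strand 2? no. Count so far: 1
Gen 3: crossing 1x2. Involves strand 2? yes. Count so far: 2
Gen 4: crossing 3x2. Involves strand 2? yes. Count so far: 3
Gen 5: crossing 2x3. Involves strand 2? yes. Count so far: 4
Gen 6: crossing 2x1. Involves strand 2? yes. Count so far: 5

Answer: 5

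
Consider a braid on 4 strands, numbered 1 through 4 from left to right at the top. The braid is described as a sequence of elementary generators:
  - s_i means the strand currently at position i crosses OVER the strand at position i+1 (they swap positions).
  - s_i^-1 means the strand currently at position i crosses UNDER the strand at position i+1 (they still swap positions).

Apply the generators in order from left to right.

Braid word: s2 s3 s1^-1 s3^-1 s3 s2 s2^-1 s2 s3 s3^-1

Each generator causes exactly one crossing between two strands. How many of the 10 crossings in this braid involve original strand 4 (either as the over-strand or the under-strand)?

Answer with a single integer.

Gen 1: crossing 2x3. Involves strand 4? no. Count so far: 0
Gen 2: crossing 2x4. Involves strand 4? yes. Count so far: 1
Gen 3: crossing 1x3. Involves strand 4? no. Count so far: 1
Gen 4: crossing 4x2. Involves strand 4? yes. Count so far: 2
Gen 5: crossing 2x4. Involves strand 4? yes. Count so far: 3
Gen 6: crossing 1x4. Involves strand 4? yes. Count so far: 4
Gen 7: crossing 4x1. Involves strand 4? yes. Count so far: 5
Gen 8: crossing 1x4. Involves strand 4? yes. Count so far: 6
Gen 9: crossing 1x2. Involves strand 4? no. Count so far: 6
Gen 10: crossing 2x1. Involves strand 4? no. Count so far: 6

Answer: 6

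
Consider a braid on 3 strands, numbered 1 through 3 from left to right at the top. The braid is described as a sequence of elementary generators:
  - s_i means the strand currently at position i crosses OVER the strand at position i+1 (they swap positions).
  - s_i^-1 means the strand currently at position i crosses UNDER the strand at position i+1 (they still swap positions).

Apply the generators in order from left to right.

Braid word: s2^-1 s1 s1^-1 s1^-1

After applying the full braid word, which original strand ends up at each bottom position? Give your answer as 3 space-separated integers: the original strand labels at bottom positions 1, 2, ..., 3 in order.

Gen 1 (s2^-1): strand 2 crosses under strand 3. Perm now: [1 3 2]
Gen 2 (s1): strand 1 crosses over strand 3. Perm now: [3 1 2]
Gen 3 (s1^-1): strand 3 crosses under strand 1. Perm now: [1 3 2]
Gen 4 (s1^-1): strand 1 crosses under strand 3. Perm now: [3 1 2]

Answer: 3 1 2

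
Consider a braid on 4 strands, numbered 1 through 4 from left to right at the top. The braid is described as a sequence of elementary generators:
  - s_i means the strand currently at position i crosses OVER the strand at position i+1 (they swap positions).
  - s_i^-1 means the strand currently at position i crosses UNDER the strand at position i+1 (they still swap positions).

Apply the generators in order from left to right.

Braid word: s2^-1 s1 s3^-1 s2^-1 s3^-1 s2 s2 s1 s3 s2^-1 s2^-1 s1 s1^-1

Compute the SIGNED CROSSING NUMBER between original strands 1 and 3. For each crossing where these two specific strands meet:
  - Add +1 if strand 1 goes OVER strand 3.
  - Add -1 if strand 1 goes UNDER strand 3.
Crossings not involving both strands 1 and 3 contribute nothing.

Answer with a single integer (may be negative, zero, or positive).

Answer: 1

Derivation:
Gen 1: crossing 2x3. Both 1&3? no. Sum: 0
Gen 2: 1 over 3. Both 1&3? yes. Contrib: +1. Sum: 1
Gen 3: crossing 2x4. Both 1&3? no. Sum: 1
Gen 4: crossing 1x4. Both 1&3? no. Sum: 1
Gen 5: crossing 1x2. Both 1&3? no. Sum: 1
Gen 6: crossing 4x2. Both 1&3? no. Sum: 1
Gen 7: crossing 2x4. Both 1&3? no. Sum: 1
Gen 8: crossing 3x4. Both 1&3? no. Sum: 1
Gen 9: crossing 2x1. Both 1&3? no. Sum: 1
Gen 10: 3 under 1. Both 1&3? yes. Contrib: +1. Sum: 2
Gen 11: 1 under 3. Both 1&3? yes. Contrib: -1. Sum: 1
Gen 12: crossing 4x3. Both 1&3? no. Sum: 1
Gen 13: crossing 3x4. Both 1&3? no. Sum: 1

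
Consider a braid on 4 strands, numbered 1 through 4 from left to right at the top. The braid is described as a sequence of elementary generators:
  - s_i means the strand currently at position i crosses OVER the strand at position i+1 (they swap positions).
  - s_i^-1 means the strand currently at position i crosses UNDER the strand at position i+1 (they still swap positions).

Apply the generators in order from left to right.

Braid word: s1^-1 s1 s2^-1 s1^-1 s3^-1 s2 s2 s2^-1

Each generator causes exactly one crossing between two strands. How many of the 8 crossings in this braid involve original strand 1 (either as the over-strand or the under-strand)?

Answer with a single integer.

Gen 1: crossing 1x2. Involves strand 1? yes. Count so far: 1
Gen 2: crossing 2x1. Involves strand 1? yes. Count so far: 2
Gen 3: crossing 2x3. Involves strand 1? no. Count so far: 2
Gen 4: crossing 1x3. Involves strand 1? yes. Count so far: 3
Gen 5: crossing 2x4. Involves strand 1? no. Count so far: 3
Gen 6: crossing 1x4. Involves strand 1? yes. Count so far: 4
Gen 7: crossing 4x1. Involves strand 1? yes. Count so far: 5
Gen 8: crossing 1x4. Involves strand 1? yes. Count so far: 6

Answer: 6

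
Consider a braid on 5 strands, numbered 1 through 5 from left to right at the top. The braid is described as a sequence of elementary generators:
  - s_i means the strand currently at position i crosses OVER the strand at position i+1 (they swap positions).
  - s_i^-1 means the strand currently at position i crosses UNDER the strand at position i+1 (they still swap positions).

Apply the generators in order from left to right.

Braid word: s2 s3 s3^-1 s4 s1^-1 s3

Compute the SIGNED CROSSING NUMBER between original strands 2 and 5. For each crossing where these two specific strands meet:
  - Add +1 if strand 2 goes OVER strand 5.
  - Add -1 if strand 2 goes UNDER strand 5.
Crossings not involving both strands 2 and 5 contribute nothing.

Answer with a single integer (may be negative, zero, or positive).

Answer: 1

Derivation:
Gen 1: crossing 2x3. Both 2&5? no. Sum: 0
Gen 2: crossing 2x4. Both 2&5? no. Sum: 0
Gen 3: crossing 4x2. Both 2&5? no. Sum: 0
Gen 4: crossing 4x5. Both 2&5? no. Sum: 0
Gen 5: crossing 1x3. Both 2&5? no. Sum: 0
Gen 6: 2 over 5. Both 2&5? yes. Contrib: +1. Sum: 1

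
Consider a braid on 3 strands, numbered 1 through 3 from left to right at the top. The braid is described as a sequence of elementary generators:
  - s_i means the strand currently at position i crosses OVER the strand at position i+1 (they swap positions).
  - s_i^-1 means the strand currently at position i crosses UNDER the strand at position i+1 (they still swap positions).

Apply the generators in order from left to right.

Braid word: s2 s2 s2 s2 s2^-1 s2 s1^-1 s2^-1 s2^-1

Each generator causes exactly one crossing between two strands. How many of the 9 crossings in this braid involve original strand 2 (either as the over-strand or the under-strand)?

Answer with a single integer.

Answer: 7

Derivation:
Gen 1: crossing 2x3. Involves strand 2? yes. Count so far: 1
Gen 2: crossing 3x2. Involves strand 2? yes. Count so far: 2
Gen 3: crossing 2x3. Involves strand 2? yes. Count so far: 3
Gen 4: crossing 3x2. Involves strand 2? yes. Count so far: 4
Gen 5: crossing 2x3. Involves strand 2? yes. Count so far: 5
Gen 6: crossing 3x2. Involves strand 2? yes. Count so far: 6
Gen 7: crossing 1x2. Involves strand 2? yes. Count so far: 7
Gen 8: crossing 1x3. Involves strand 2? no. Count so far: 7
Gen 9: crossing 3x1. Involves strand 2? no. Count so far: 7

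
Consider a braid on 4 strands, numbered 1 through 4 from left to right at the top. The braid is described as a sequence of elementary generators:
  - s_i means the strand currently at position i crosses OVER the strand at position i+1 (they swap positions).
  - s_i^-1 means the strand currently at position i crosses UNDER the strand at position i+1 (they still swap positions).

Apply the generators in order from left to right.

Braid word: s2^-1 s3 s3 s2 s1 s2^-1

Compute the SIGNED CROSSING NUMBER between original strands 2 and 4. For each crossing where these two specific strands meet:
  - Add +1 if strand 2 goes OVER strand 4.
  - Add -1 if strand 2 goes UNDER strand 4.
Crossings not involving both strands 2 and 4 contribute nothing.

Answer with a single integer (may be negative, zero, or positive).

Gen 1: crossing 2x3. Both 2&4? no. Sum: 0
Gen 2: 2 over 4. Both 2&4? yes. Contrib: +1. Sum: 1
Gen 3: 4 over 2. Both 2&4? yes. Contrib: -1. Sum: 0
Gen 4: crossing 3x2. Both 2&4? no. Sum: 0
Gen 5: crossing 1x2. Both 2&4? no. Sum: 0
Gen 6: crossing 1x3. Both 2&4? no. Sum: 0

Answer: 0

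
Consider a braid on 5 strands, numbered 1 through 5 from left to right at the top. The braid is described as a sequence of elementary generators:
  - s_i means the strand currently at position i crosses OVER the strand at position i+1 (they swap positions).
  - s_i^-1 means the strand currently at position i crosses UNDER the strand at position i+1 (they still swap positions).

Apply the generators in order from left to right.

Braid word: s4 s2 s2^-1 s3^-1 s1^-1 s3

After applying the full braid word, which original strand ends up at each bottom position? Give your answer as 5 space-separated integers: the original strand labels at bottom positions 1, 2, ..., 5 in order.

Gen 1 (s4): strand 4 crosses over strand 5. Perm now: [1 2 3 5 4]
Gen 2 (s2): strand 2 crosses over strand 3. Perm now: [1 3 2 5 4]
Gen 3 (s2^-1): strand 3 crosses under strand 2. Perm now: [1 2 3 5 4]
Gen 4 (s3^-1): strand 3 crosses under strand 5. Perm now: [1 2 5 3 4]
Gen 5 (s1^-1): strand 1 crosses under strand 2. Perm now: [2 1 5 3 4]
Gen 6 (s3): strand 5 crosses over strand 3. Perm now: [2 1 3 5 4]

Answer: 2 1 3 5 4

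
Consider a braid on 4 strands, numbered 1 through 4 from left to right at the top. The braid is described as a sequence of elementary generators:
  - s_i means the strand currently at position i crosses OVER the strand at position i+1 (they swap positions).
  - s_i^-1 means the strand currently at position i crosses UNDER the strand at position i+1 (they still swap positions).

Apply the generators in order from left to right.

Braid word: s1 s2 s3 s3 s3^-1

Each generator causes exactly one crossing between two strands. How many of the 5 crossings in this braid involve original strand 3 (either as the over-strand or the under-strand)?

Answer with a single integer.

Gen 1: crossing 1x2. Involves strand 3? no. Count so far: 0
Gen 2: crossing 1x3. Involves strand 3? yes. Count so far: 1
Gen 3: crossing 1x4. Involves strand 3? no. Count so far: 1
Gen 4: crossing 4x1. Involves strand 3? no. Count so far: 1
Gen 5: crossing 1x4. Involves strand 3? no. Count so far: 1

Answer: 1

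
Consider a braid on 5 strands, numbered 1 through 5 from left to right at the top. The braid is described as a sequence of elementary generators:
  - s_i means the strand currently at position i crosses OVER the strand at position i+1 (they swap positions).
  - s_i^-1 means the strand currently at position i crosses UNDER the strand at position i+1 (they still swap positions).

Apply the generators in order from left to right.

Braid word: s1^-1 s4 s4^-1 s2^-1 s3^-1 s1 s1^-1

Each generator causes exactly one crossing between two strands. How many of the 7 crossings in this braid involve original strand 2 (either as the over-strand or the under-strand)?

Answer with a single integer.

Gen 1: crossing 1x2. Involves strand 2? yes. Count so far: 1
Gen 2: crossing 4x5. Involves strand 2? no. Count so far: 1
Gen 3: crossing 5x4. Involves strand 2? no. Count so far: 1
Gen 4: crossing 1x3. Involves strand 2? no. Count so far: 1
Gen 5: crossing 1x4. Involves strand 2? no. Count so far: 1
Gen 6: crossing 2x3. Involves strand 2? yes. Count so far: 2
Gen 7: crossing 3x2. Involves strand 2? yes. Count so far: 3

Answer: 3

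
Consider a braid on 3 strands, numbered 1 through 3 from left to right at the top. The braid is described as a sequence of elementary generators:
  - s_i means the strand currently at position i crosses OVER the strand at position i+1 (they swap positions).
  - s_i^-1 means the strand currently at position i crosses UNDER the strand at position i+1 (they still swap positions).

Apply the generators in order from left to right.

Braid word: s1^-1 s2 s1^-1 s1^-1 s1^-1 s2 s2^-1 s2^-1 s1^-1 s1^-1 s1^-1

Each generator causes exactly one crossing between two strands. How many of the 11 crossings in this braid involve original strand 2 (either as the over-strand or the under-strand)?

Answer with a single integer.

Gen 1: crossing 1x2. Involves strand 2? yes. Count so far: 1
Gen 2: crossing 1x3. Involves strand 2? no. Count so far: 1
Gen 3: crossing 2x3. Involves strand 2? yes. Count so far: 2
Gen 4: crossing 3x2. Involves strand 2? yes. Count so far: 3
Gen 5: crossing 2x3. Involves strand 2? yes. Count so far: 4
Gen 6: crossing 2x1. Involves strand 2? yes. Count so far: 5
Gen 7: crossing 1x2. Involves strand 2? yes. Count so far: 6
Gen 8: crossing 2x1. Involves strand 2? yes. Count so far: 7
Gen 9: crossing 3x1. Involves strand 2? no. Count so far: 7
Gen 10: crossing 1x3. Involves strand 2? no. Count so far: 7
Gen 11: crossing 3x1. Involves strand 2? no. Count so far: 7

Answer: 7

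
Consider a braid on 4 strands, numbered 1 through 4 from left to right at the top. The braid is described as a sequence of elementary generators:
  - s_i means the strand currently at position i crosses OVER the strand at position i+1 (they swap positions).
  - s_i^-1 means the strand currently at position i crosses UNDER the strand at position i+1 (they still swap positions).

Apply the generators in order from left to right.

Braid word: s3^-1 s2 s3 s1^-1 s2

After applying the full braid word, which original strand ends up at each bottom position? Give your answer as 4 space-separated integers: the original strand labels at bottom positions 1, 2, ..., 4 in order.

Gen 1 (s3^-1): strand 3 crosses under strand 4. Perm now: [1 2 4 3]
Gen 2 (s2): strand 2 crosses over strand 4. Perm now: [1 4 2 3]
Gen 3 (s3): strand 2 crosses over strand 3. Perm now: [1 4 3 2]
Gen 4 (s1^-1): strand 1 crosses under strand 4. Perm now: [4 1 3 2]
Gen 5 (s2): strand 1 crosses over strand 3. Perm now: [4 3 1 2]

Answer: 4 3 1 2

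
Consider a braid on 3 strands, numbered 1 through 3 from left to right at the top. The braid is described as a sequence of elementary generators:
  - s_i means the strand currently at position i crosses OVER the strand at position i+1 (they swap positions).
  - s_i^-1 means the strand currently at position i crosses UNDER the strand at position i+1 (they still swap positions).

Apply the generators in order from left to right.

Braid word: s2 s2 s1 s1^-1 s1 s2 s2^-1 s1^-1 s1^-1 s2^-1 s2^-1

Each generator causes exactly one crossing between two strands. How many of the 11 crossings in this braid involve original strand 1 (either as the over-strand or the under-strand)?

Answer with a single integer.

Gen 1: crossing 2x3. Involves strand 1? no. Count so far: 0
Gen 2: crossing 3x2. Involves strand 1? no. Count so far: 0
Gen 3: crossing 1x2. Involves strand 1? yes. Count so far: 1
Gen 4: crossing 2x1. Involves strand 1? yes. Count so far: 2
Gen 5: crossing 1x2. Involves strand 1? yes. Count so far: 3
Gen 6: crossing 1x3. Involves strand 1? yes. Count so far: 4
Gen 7: crossing 3x1. Involves strand 1? yes. Count so far: 5
Gen 8: crossing 2x1. Involves strand 1? yes. Count so far: 6
Gen 9: crossing 1x2. Involves strand 1? yes. Count so far: 7
Gen 10: crossing 1x3. Involves strand 1? yes. Count so far: 8
Gen 11: crossing 3x1. Involves strand 1? yes. Count so far: 9

Answer: 9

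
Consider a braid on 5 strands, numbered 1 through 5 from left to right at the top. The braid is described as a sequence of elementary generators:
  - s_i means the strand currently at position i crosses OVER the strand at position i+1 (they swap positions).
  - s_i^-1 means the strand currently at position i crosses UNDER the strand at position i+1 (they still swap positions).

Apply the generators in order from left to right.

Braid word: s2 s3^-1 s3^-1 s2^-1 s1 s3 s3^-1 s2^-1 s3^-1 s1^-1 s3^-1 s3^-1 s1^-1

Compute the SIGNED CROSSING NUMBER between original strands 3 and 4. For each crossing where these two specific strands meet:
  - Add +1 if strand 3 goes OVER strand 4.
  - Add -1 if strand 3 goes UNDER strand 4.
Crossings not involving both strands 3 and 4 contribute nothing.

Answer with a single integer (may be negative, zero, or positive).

Gen 1: crossing 2x3. Both 3&4? no. Sum: 0
Gen 2: crossing 2x4. Both 3&4? no. Sum: 0
Gen 3: crossing 4x2. Both 3&4? no. Sum: 0
Gen 4: crossing 3x2. Both 3&4? no. Sum: 0
Gen 5: crossing 1x2. Both 3&4? no. Sum: 0
Gen 6: 3 over 4. Both 3&4? yes. Contrib: +1. Sum: 1
Gen 7: 4 under 3. Both 3&4? yes. Contrib: +1. Sum: 2
Gen 8: crossing 1x3. Both 3&4? no. Sum: 2
Gen 9: crossing 1x4. Both 3&4? no. Sum: 2
Gen 10: crossing 2x3. Both 3&4? no. Sum: 2
Gen 11: crossing 4x1. Both 3&4? no. Sum: 2
Gen 12: crossing 1x4. Both 3&4? no. Sum: 2
Gen 13: crossing 3x2. Both 3&4? no. Sum: 2

Answer: 2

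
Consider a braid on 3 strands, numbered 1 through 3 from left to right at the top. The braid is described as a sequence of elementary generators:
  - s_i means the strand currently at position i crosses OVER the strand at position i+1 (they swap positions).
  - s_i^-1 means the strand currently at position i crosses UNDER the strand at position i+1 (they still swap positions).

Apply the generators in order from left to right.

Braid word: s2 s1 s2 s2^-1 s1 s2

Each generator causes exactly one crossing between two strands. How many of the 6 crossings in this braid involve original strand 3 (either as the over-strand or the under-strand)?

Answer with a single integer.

Gen 1: crossing 2x3. Involves strand 3? yes. Count so far: 1
Gen 2: crossing 1x3. Involves strand 3? yes. Count so far: 2
Gen 3: crossing 1x2. Involves strand 3? no. Count so far: 2
Gen 4: crossing 2x1. Involves strand 3? no. Count so far: 2
Gen 5: crossing 3x1. Involves strand 3? yes. Count so far: 3
Gen 6: crossing 3x2. Involves strand 3? yes. Count so far: 4

Answer: 4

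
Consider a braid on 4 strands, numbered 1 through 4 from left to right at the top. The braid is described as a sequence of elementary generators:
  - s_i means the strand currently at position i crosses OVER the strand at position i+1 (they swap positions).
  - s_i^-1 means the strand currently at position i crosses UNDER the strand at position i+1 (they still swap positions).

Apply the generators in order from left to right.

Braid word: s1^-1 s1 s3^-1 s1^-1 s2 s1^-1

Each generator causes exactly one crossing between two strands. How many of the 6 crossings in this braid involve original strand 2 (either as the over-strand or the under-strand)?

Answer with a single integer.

Answer: 4

Derivation:
Gen 1: crossing 1x2. Involves strand 2? yes. Count so far: 1
Gen 2: crossing 2x1. Involves strand 2? yes. Count so far: 2
Gen 3: crossing 3x4. Involves strand 2? no. Count so far: 2
Gen 4: crossing 1x2. Involves strand 2? yes. Count so far: 3
Gen 5: crossing 1x4. Involves strand 2? no. Count so far: 3
Gen 6: crossing 2x4. Involves strand 2? yes. Count so far: 4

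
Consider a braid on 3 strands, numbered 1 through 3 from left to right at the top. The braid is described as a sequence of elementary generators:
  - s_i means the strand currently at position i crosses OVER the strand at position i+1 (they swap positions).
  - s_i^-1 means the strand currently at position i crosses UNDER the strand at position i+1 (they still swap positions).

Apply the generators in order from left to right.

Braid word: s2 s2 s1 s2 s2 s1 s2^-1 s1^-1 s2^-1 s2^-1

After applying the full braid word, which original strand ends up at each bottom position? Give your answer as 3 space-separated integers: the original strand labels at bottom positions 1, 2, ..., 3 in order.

Answer: 3 1 2

Derivation:
Gen 1 (s2): strand 2 crosses over strand 3. Perm now: [1 3 2]
Gen 2 (s2): strand 3 crosses over strand 2. Perm now: [1 2 3]
Gen 3 (s1): strand 1 crosses over strand 2. Perm now: [2 1 3]
Gen 4 (s2): strand 1 crosses over strand 3. Perm now: [2 3 1]
Gen 5 (s2): strand 3 crosses over strand 1. Perm now: [2 1 3]
Gen 6 (s1): strand 2 crosses over strand 1. Perm now: [1 2 3]
Gen 7 (s2^-1): strand 2 crosses under strand 3. Perm now: [1 3 2]
Gen 8 (s1^-1): strand 1 crosses under strand 3. Perm now: [3 1 2]
Gen 9 (s2^-1): strand 1 crosses under strand 2. Perm now: [3 2 1]
Gen 10 (s2^-1): strand 2 crosses under strand 1. Perm now: [3 1 2]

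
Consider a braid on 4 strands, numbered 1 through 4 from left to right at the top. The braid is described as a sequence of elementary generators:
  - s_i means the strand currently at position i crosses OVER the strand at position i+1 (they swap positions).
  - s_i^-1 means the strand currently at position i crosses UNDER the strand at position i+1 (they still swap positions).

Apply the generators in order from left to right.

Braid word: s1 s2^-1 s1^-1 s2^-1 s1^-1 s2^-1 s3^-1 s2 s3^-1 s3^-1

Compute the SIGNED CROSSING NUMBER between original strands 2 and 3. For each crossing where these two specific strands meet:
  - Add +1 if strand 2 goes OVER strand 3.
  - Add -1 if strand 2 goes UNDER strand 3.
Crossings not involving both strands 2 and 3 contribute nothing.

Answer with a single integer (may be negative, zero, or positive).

Gen 1: crossing 1x2. Both 2&3? no. Sum: 0
Gen 2: crossing 1x3. Both 2&3? no. Sum: 0
Gen 3: 2 under 3. Both 2&3? yes. Contrib: -1. Sum: -1
Gen 4: crossing 2x1. Both 2&3? no. Sum: -1
Gen 5: crossing 3x1. Both 2&3? no. Sum: -1
Gen 6: 3 under 2. Both 2&3? yes. Contrib: +1. Sum: 0
Gen 7: crossing 3x4. Both 2&3? no. Sum: 0
Gen 8: crossing 2x4. Both 2&3? no. Sum: 0
Gen 9: 2 under 3. Both 2&3? yes. Contrib: -1. Sum: -1
Gen 10: 3 under 2. Both 2&3? yes. Contrib: +1. Sum: 0

Answer: 0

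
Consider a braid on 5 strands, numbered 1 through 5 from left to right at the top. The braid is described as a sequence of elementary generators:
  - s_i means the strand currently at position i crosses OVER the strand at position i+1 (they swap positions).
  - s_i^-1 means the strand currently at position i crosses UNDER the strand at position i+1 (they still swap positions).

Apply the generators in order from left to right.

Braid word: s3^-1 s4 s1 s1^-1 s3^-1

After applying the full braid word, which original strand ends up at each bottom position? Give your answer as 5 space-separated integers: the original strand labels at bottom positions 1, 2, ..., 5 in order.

Gen 1 (s3^-1): strand 3 crosses under strand 4. Perm now: [1 2 4 3 5]
Gen 2 (s4): strand 3 crosses over strand 5. Perm now: [1 2 4 5 3]
Gen 3 (s1): strand 1 crosses over strand 2. Perm now: [2 1 4 5 3]
Gen 4 (s1^-1): strand 2 crosses under strand 1. Perm now: [1 2 4 5 3]
Gen 5 (s3^-1): strand 4 crosses under strand 5. Perm now: [1 2 5 4 3]

Answer: 1 2 5 4 3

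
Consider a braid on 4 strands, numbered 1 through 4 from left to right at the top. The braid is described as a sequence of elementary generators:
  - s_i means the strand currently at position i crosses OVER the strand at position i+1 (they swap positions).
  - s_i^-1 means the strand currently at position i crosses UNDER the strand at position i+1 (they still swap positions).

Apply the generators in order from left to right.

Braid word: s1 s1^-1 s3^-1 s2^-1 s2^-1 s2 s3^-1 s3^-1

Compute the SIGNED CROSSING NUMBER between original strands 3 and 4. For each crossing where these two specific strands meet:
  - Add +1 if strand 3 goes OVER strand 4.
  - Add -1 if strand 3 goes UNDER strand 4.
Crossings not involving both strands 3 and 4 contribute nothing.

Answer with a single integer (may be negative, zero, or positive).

Gen 1: crossing 1x2. Both 3&4? no. Sum: 0
Gen 2: crossing 2x1. Both 3&4? no. Sum: 0
Gen 3: 3 under 4. Both 3&4? yes. Contrib: -1. Sum: -1
Gen 4: crossing 2x4. Both 3&4? no. Sum: -1
Gen 5: crossing 4x2. Both 3&4? no. Sum: -1
Gen 6: crossing 2x4. Both 3&4? no. Sum: -1
Gen 7: crossing 2x3. Both 3&4? no. Sum: -1
Gen 8: crossing 3x2. Both 3&4? no. Sum: -1

Answer: -1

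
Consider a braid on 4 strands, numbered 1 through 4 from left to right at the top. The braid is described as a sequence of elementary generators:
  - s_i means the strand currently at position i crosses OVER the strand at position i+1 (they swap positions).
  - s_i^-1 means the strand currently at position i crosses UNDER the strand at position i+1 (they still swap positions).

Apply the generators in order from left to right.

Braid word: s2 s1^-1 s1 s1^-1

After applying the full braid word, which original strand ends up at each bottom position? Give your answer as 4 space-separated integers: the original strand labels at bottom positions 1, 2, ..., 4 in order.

Answer: 3 1 2 4

Derivation:
Gen 1 (s2): strand 2 crosses over strand 3. Perm now: [1 3 2 4]
Gen 2 (s1^-1): strand 1 crosses under strand 3. Perm now: [3 1 2 4]
Gen 3 (s1): strand 3 crosses over strand 1. Perm now: [1 3 2 4]
Gen 4 (s1^-1): strand 1 crosses under strand 3. Perm now: [3 1 2 4]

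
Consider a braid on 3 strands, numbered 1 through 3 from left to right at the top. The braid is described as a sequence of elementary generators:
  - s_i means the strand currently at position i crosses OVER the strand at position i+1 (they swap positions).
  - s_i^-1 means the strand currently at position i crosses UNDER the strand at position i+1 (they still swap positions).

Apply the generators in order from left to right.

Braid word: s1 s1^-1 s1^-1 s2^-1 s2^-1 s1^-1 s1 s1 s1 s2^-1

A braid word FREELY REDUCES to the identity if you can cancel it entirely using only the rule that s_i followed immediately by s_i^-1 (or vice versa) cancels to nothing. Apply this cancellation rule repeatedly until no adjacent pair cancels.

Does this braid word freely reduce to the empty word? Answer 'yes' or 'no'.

Gen 1 (s1): push. Stack: [s1]
Gen 2 (s1^-1): cancels prior s1. Stack: []
Gen 3 (s1^-1): push. Stack: [s1^-1]
Gen 4 (s2^-1): push. Stack: [s1^-1 s2^-1]
Gen 5 (s2^-1): push. Stack: [s1^-1 s2^-1 s2^-1]
Gen 6 (s1^-1): push. Stack: [s1^-1 s2^-1 s2^-1 s1^-1]
Gen 7 (s1): cancels prior s1^-1. Stack: [s1^-1 s2^-1 s2^-1]
Gen 8 (s1): push. Stack: [s1^-1 s2^-1 s2^-1 s1]
Gen 9 (s1): push. Stack: [s1^-1 s2^-1 s2^-1 s1 s1]
Gen 10 (s2^-1): push. Stack: [s1^-1 s2^-1 s2^-1 s1 s1 s2^-1]
Reduced word: s1^-1 s2^-1 s2^-1 s1 s1 s2^-1

Answer: no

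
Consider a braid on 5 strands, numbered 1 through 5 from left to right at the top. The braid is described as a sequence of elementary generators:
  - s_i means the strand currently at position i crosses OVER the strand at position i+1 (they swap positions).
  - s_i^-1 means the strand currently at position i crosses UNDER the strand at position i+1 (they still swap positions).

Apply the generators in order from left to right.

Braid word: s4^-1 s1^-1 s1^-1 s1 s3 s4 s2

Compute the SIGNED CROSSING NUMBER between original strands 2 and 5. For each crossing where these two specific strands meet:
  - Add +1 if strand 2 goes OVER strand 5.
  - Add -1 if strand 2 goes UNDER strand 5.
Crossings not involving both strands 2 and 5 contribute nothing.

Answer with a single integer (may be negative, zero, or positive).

Gen 1: crossing 4x5. Both 2&5? no. Sum: 0
Gen 2: crossing 1x2. Both 2&5? no. Sum: 0
Gen 3: crossing 2x1. Both 2&5? no. Sum: 0
Gen 4: crossing 1x2. Both 2&5? no. Sum: 0
Gen 5: crossing 3x5. Both 2&5? no. Sum: 0
Gen 6: crossing 3x4. Both 2&5? no. Sum: 0
Gen 7: crossing 1x5. Both 2&5? no. Sum: 0

Answer: 0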